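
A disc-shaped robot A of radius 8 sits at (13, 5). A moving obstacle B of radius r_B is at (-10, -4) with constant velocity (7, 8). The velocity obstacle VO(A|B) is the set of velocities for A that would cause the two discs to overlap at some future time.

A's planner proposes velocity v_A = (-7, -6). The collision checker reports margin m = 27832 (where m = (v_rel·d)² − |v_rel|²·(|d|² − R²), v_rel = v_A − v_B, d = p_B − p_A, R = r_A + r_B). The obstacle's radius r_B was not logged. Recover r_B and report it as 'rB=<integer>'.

m = 27832
d = (-23, -9);  v_rel = (-14, -14),  |v_rel|² = 392
v_rel×d = (-14)·(-9) − (-14)·(-23) = -196
since m = R²·392 − (-196)²:  R² = (38416 + 27832) / 392 = 169
R = √169 = 13  ⇒  r_B = 13 − 8 = 5

rB=5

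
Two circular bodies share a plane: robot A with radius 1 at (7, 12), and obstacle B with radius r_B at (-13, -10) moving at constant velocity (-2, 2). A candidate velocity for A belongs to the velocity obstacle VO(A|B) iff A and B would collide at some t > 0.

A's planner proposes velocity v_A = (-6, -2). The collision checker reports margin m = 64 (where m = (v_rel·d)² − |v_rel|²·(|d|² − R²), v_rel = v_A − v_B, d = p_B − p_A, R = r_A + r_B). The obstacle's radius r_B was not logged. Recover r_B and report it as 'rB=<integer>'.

m = 64
d = (-20, -22);  v_rel = (-4, -4),  |v_rel|² = 32
v_rel×d = (-4)·(-22) − (-4)·(-20) = 8
since m = R²·32 − 8²:  R² = (64 + 64) / 32 = 4
R = √4 = 2  ⇒  r_B = 2 − 1 = 1

rB=1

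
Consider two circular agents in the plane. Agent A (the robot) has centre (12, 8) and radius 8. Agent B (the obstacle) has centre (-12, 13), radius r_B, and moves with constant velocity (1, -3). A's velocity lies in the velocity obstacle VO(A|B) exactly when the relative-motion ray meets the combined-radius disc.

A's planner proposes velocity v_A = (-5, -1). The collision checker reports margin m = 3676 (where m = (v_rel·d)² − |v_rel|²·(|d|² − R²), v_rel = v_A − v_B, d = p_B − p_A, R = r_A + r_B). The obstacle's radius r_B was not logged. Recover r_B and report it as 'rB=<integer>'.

m = 3676
d = (-24, 5);  v_rel = (-6, 2),  |v_rel|² = 40
v_rel×d = (-6)·(5) − (2)·(-24) = 18
since m = R²·40 − 18²:  R² = (324 + 3676) / 40 = 100
R = √100 = 10  ⇒  r_B = 10 − 8 = 2

rB=2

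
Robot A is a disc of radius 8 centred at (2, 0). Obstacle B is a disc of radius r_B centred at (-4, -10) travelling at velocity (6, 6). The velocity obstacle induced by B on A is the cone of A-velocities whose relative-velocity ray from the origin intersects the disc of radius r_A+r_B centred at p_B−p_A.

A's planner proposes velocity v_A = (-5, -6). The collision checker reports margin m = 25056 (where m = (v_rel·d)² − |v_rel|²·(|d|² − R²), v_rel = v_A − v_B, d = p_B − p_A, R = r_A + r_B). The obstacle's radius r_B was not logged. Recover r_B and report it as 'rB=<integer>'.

m = 25056
d = (-6, -10);  v_rel = (-11, -12),  |v_rel|² = 265
v_rel×d = (-11)·(-10) − (-12)·(-6) = 38
since m = R²·265 − 38²:  R² = (1444 + 25056) / 265 = 100
R = √100 = 10  ⇒  r_B = 10 − 8 = 2

rB=2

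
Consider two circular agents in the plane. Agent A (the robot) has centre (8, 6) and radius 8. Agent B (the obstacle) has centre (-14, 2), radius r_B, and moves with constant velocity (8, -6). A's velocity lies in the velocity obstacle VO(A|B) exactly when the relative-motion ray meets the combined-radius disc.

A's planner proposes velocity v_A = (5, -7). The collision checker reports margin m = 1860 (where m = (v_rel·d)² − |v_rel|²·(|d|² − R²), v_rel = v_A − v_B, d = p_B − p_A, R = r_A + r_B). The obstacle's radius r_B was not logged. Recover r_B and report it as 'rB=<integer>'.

m = 1860
d = (-22, -4);  v_rel = (-3, -1),  |v_rel|² = 10
v_rel×d = (-3)·(-4) − (-1)·(-22) = -10
since m = R²·10 − (-10)²:  R² = (100 + 1860) / 10 = 196
R = √196 = 14  ⇒  r_B = 14 − 8 = 6

rB=6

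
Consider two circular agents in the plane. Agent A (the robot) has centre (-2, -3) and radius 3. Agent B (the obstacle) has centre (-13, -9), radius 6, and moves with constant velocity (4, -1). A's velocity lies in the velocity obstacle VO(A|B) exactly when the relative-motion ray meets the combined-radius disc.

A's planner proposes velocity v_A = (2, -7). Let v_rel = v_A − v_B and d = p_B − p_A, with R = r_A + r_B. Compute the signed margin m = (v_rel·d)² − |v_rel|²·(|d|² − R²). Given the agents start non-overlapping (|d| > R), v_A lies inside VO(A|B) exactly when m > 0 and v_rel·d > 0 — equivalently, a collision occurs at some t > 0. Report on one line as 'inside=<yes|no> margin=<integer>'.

d = (-11, -6),  |d|² = 157;  R = 3+6 = 9,  c = 157−9² = 76
v_rel = (-2, -6),  |v_rel|² = 40;  v_rel·d = (-2)·(-11) + (-6)·(-6) = 58
40·t² − 116·t + 76 = 0  ⇒  m = 58² − 40·76 = 324
m = 324 > 0,  v_rel·d = 58 > 0  ⇒  inside

inside=yes margin=324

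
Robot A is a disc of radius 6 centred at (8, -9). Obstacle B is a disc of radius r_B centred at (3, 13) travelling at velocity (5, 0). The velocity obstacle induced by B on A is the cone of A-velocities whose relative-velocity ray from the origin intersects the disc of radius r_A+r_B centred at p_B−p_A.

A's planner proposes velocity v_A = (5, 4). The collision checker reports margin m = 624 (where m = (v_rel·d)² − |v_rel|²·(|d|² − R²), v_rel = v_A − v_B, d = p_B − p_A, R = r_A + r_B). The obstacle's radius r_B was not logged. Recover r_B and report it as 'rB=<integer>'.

m = 624
d = (-5, 22);  v_rel = (0, 4),  |v_rel|² = 16
v_rel×d = (0)·(22) − (4)·(-5) = 20
since m = R²·16 − 20²:  R² = (400 + 624) / 16 = 64
R = √64 = 8  ⇒  r_B = 8 − 6 = 2

rB=2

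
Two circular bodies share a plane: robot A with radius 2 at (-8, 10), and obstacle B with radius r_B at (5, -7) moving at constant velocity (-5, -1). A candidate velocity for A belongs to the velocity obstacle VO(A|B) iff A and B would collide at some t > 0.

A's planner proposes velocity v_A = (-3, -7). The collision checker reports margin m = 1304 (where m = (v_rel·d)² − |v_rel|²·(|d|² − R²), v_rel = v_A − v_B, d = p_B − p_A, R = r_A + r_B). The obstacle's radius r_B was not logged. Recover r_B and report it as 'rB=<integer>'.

m = 1304
d = (13, -17);  v_rel = (2, -6),  |v_rel|² = 40
v_rel×d = (2)·(-17) − (-6)·(13) = 44
since m = R²·40 − 44²:  R² = (1936 + 1304) / 40 = 81
R = √81 = 9  ⇒  r_B = 9 − 2 = 7

rB=7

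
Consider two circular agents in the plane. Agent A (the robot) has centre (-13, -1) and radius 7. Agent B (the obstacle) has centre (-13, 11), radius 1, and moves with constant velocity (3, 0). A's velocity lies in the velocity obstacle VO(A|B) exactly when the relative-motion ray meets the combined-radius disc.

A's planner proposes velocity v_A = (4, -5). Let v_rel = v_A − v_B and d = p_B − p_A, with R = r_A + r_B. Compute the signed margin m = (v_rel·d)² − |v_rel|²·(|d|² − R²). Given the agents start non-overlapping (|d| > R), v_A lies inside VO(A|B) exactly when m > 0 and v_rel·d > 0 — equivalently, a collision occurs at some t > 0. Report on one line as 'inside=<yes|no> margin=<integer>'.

d = (0, 12),  |d|² = 144;  R = 7+1 = 8,  c = 144−8² = 80
v_rel = (1, -5),  |v_rel|² = 26;  v_rel·d = (1)·(0) + (-5)·(12) = -60
26·t² + 120·t + 80 = 0  ⇒  m = (-60)² − 26·80 = 1520
m = 1520 > 0,  v_rel·d = -60 < 0  ⇒  outside

inside=no margin=1520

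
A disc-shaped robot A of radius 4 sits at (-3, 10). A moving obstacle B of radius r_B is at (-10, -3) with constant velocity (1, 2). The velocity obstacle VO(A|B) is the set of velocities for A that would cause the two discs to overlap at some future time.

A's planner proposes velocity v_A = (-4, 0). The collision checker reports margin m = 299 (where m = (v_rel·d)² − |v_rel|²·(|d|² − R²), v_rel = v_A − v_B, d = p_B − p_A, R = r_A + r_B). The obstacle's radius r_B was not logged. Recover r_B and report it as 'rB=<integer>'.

m = 299
d = (-7, -13);  v_rel = (-5, -2),  |v_rel|² = 29
v_rel×d = (-5)·(-13) − (-2)·(-7) = 51
since m = R²·29 − 51²:  R² = (2601 + 299) / 29 = 100
R = √100 = 10  ⇒  r_B = 10 − 4 = 6

rB=6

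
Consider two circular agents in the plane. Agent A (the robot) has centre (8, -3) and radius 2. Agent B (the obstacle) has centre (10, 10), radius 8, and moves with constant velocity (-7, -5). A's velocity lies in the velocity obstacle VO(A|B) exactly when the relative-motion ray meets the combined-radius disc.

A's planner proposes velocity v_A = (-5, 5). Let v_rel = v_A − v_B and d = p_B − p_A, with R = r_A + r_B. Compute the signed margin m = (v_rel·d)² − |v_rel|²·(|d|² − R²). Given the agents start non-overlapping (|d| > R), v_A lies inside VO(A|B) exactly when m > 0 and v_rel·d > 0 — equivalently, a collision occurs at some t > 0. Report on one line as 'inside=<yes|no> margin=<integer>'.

d = (2, 13),  |d|² = 173;  R = 2+8 = 10,  c = 173−10² = 73
v_rel = (2, 10),  |v_rel|² = 104;  v_rel·d = (2)·(2) + (10)·(13) = 134
104·t² − 268·t + 73 = 0  ⇒  m = 134² − 104·73 = 10364
m = 10364 > 0,  v_rel·d = 134 > 0  ⇒  inside

inside=yes margin=10364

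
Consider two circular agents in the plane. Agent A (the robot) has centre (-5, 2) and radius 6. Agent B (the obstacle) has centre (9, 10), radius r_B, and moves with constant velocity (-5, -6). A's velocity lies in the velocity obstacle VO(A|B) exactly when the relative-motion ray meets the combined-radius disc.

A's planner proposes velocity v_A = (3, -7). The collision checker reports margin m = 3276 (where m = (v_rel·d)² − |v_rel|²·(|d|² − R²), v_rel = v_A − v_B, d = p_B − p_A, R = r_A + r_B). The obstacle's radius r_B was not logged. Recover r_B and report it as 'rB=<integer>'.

m = 3276
d = (14, 8);  v_rel = (8, -1),  |v_rel|² = 65
v_rel×d = (8)·(8) − (-1)·(14) = 78
since m = R²·65 − 78²:  R² = (6084 + 3276) / 65 = 144
R = √144 = 12  ⇒  r_B = 12 − 6 = 6

rB=6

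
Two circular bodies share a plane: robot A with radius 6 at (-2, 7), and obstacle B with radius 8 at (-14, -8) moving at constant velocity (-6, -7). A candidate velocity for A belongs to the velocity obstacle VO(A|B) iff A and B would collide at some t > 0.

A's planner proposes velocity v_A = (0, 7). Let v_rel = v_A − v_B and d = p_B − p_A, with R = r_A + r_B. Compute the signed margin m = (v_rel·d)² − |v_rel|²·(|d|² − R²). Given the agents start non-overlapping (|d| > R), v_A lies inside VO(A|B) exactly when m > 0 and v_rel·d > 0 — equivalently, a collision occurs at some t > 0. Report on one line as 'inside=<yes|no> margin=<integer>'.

d = (-12, -15),  |d|² = 369;  R = 6+8 = 14,  c = 369−14² = 173
v_rel = (6, 14),  |v_rel|² = 232;  v_rel·d = (6)·(-12) + (14)·(-15) = -282
232·t² + 564·t + 173 = 0  ⇒  m = (-282)² − 232·173 = 39388
m = 39388 > 0,  v_rel·d = -282 < 0  ⇒  outside

inside=no margin=39388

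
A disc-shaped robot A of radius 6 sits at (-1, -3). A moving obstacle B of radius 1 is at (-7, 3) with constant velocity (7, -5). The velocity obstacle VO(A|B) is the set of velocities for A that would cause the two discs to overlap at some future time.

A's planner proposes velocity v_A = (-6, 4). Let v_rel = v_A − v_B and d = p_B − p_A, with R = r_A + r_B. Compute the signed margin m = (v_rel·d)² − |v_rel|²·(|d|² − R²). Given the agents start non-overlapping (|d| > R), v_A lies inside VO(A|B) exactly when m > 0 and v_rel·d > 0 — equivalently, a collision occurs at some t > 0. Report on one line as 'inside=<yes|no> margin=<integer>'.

d = (-6, 6),  |d|² = 72;  R = 6+1 = 7,  c = 72−7² = 23
v_rel = (-13, 9),  |v_rel|² = 250;  v_rel·d = (-13)·(-6) + (9)·(6) = 132
250·t² − 264·t + 23 = 0  ⇒  m = 132² − 250·23 = 11674
m = 11674 > 0,  v_rel·d = 132 > 0  ⇒  inside

inside=yes margin=11674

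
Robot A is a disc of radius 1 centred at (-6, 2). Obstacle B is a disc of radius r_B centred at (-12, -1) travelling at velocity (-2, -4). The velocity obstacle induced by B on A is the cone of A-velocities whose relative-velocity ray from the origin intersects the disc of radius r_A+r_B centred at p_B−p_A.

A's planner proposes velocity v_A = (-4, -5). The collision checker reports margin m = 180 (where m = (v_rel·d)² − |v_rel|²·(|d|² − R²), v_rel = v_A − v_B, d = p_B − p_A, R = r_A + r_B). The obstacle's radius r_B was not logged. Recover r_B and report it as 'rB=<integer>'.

m = 180
d = (-6, -3);  v_rel = (-2, -1),  |v_rel|² = 5
v_rel×d = (-2)·(-3) − (-1)·(-6) = 0
since m = R²·5 − 0²:  R² = (0 + 180) / 5 = 36
R = √36 = 6  ⇒  r_B = 6 − 1 = 5

rB=5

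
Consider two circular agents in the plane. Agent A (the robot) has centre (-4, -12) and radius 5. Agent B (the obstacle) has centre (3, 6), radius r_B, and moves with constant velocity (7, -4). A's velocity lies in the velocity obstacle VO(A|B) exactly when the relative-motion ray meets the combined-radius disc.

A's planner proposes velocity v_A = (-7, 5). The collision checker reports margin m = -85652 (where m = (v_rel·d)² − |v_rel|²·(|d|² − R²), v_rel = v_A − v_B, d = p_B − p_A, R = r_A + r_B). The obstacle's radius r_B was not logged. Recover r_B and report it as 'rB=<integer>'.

m = -85652
d = (7, 18);  v_rel = (-14, 9),  |v_rel|² = 277
v_rel×d = (-14)·(18) − (9)·(7) = -315
since m = R²·277 − (-315)²:  R² = (99225 + -85652) / 277 = 49
R = √49 = 7  ⇒  r_B = 7 − 5 = 2

rB=2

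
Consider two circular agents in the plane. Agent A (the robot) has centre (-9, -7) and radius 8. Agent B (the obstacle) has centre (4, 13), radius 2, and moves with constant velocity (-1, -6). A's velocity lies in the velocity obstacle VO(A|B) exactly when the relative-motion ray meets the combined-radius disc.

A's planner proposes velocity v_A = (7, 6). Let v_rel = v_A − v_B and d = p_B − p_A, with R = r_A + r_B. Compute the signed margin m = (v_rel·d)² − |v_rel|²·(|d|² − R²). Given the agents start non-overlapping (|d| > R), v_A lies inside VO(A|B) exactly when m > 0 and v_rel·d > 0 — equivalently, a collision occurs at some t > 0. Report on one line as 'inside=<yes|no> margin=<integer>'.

d = (13, 20),  |d|² = 569;  R = 8+2 = 10,  c = 569−10² = 469
v_rel = (8, 12),  |v_rel|² = 208;  v_rel·d = (8)·(13) + (12)·(20) = 344
208·t² − 688·t + 469 = 0  ⇒  m = 344² − 208·469 = 20784
m = 20784 > 0,  v_rel·d = 344 > 0  ⇒  inside

inside=yes margin=20784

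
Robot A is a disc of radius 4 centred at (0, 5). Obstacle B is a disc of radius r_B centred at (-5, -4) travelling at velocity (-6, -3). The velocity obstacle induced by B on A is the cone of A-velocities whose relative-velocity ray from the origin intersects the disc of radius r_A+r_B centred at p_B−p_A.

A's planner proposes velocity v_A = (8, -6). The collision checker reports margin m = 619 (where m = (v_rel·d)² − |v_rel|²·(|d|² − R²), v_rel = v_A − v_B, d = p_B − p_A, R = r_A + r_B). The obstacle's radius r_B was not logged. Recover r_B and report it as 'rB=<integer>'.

m = 619
d = (-5, -9);  v_rel = (14, -3),  |v_rel|² = 205
v_rel×d = (14)·(-9) − (-3)·(-5) = -141
since m = R²·205 − (-141)²:  R² = (19881 + 619) / 205 = 100
R = √100 = 10  ⇒  r_B = 10 − 4 = 6

rB=6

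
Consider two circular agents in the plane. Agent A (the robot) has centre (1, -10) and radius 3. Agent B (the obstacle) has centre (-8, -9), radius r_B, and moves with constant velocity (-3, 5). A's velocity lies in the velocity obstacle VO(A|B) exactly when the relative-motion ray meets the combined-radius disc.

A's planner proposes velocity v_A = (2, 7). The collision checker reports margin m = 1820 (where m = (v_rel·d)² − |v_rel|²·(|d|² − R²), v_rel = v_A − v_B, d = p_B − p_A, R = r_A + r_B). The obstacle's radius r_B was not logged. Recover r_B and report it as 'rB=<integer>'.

m = 1820
d = (-9, 1);  v_rel = (5, 2),  |v_rel|² = 29
v_rel×d = (5)·(1) − (2)·(-9) = 23
since m = R²·29 − 23²:  R² = (529 + 1820) / 29 = 81
R = √81 = 9  ⇒  r_B = 9 − 3 = 6

rB=6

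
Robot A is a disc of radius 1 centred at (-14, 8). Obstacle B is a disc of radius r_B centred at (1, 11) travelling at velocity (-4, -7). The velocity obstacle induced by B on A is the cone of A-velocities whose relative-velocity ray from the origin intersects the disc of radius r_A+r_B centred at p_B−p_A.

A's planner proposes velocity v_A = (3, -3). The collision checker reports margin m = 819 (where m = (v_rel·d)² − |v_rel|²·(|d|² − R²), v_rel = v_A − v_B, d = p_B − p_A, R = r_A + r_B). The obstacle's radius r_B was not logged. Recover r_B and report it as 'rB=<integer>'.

m = 819
d = (15, 3);  v_rel = (7, 4),  |v_rel|² = 65
v_rel×d = (7)·(3) − (4)·(15) = -39
since m = R²·65 − (-39)²:  R² = (1521 + 819) / 65 = 36
R = √36 = 6  ⇒  r_B = 6 − 1 = 5

rB=5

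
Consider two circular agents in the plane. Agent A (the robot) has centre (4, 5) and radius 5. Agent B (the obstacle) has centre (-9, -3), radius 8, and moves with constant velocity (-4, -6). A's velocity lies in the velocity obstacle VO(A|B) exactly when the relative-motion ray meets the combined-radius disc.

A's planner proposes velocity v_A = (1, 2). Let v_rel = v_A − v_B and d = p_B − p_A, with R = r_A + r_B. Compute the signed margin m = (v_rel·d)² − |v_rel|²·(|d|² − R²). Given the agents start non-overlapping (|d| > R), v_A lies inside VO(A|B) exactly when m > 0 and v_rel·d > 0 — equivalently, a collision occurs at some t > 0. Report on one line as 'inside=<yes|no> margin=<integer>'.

d = (-13, -8),  |d|² = 233;  R = 5+8 = 13,  c = 233−13² = 64
v_rel = (5, 8),  |v_rel|² = 89;  v_rel·d = (5)·(-13) + (8)·(-8) = -129
89·t² + 258·t + 64 = 0  ⇒  m = (-129)² − 89·64 = 10945
m = 10945 > 0,  v_rel·d = -129 < 0  ⇒  outside

inside=no margin=10945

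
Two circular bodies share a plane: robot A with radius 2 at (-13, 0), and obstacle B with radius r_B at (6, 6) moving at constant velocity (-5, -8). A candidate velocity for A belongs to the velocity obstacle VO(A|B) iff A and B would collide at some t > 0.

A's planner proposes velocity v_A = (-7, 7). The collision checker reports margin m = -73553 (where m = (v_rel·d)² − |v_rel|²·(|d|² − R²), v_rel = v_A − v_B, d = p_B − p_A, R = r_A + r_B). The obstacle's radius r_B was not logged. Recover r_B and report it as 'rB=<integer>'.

m = -73553
d = (19, 6);  v_rel = (-2, 15),  |v_rel|² = 229
v_rel×d = (-2)·(6) − (15)·(19) = -297
since m = R²·229 − (-297)²:  R² = (88209 + -73553) / 229 = 64
R = √64 = 8  ⇒  r_B = 8 − 2 = 6

rB=6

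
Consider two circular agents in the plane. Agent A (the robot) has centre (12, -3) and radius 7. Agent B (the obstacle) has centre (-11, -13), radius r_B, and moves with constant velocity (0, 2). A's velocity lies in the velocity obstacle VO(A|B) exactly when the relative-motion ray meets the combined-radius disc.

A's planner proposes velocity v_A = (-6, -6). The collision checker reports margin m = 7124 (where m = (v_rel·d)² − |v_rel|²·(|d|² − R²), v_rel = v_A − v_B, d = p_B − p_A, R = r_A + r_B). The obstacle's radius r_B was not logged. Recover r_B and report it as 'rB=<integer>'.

m = 7124
d = (-23, -10);  v_rel = (-6, -8),  |v_rel|² = 100
v_rel×d = (-6)·(-10) − (-8)·(-23) = -124
since m = R²·100 − (-124)²:  R² = (15376 + 7124) / 100 = 225
R = √225 = 15  ⇒  r_B = 15 − 7 = 8

rB=8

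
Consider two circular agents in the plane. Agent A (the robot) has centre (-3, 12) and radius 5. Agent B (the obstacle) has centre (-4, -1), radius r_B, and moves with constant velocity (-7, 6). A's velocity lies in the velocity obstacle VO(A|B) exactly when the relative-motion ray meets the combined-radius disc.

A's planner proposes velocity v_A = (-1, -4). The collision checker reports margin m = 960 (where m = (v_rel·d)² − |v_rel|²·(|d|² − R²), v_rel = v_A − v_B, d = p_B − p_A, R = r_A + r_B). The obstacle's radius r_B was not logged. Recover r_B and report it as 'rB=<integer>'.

m = 960
d = (-1, -13);  v_rel = (6, -10),  |v_rel|² = 136
v_rel×d = (6)·(-13) − (-10)·(-1) = -88
since m = R²·136 − (-88)²:  R² = (7744 + 960) / 136 = 64
R = √64 = 8  ⇒  r_B = 8 − 5 = 3

rB=3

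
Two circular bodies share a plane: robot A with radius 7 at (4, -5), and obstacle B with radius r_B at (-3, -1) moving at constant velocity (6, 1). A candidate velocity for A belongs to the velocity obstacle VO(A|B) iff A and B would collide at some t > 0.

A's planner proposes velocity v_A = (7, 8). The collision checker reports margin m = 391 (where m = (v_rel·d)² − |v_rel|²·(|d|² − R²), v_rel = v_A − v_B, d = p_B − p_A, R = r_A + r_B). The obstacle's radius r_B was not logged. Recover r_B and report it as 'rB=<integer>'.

m = 391
d = (-7, 4);  v_rel = (1, 7),  |v_rel|² = 50
v_rel×d = (1)·(4) − (7)·(-7) = 53
since m = R²·50 − 53²:  R² = (2809 + 391) / 50 = 64
R = √64 = 8  ⇒  r_B = 8 − 7 = 1

rB=1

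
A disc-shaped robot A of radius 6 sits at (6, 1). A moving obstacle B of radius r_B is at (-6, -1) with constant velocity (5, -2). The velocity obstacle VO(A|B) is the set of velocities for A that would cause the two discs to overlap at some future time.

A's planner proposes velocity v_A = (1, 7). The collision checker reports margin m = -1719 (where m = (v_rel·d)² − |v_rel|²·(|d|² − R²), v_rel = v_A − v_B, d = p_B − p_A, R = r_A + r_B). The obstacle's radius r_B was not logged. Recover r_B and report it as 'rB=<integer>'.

m = -1719
d = (-12, -2);  v_rel = (-4, 9),  |v_rel|² = 97
v_rel×d = (-4)·(-2) − (9)·(-12) = 116
since m = R²·97 − 116²:  R² = (13456 + -1719) / 97 = 121
R = √121 = 11  ⇒  r_B = 11 − 6 = 5

rB=5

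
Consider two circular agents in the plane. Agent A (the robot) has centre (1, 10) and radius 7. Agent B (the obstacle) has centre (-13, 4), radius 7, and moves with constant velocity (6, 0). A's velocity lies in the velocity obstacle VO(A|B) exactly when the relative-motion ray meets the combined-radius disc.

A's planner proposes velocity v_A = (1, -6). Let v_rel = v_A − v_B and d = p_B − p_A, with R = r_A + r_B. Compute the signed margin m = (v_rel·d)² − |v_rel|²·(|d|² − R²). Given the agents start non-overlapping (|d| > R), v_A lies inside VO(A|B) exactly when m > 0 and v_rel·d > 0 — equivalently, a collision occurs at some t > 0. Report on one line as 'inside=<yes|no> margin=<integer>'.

d = (-14, -6),  |d|² = 232;  R = 7+7 = 14,  c = 232−14² = 36
v_rel = (-5, -6),  |v_rel|² = 61;  v_rel·d = (-5)·(-14) + (-6)·(-6) = 106
61·t² − 212·t + 36 = 0  ⇒  m = 106² − 61·36 = 9040
m = 9040 > 0,  v_rel·d = 106 > 0  ⇒  inside

inside=yes margin=9040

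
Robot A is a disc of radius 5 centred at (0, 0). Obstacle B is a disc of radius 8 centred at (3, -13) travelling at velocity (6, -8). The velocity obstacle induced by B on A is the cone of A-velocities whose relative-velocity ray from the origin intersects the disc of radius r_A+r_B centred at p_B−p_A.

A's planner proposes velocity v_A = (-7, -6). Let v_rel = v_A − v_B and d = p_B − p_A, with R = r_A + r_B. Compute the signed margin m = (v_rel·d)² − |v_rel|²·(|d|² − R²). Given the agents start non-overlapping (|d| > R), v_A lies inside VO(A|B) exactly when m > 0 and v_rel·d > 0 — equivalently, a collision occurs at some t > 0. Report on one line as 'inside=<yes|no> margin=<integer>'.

d = (3, -13),  |d|² = 178;  R = 5+8 = 13,  c = 178−13² = 9
v_rel = (-13, 2),  |v_rel|² = 173;  v_rel·d = (-13)·(3) + (2)·(-13) = -65
173·t² + 130·t + 9 = 0  ⇒  m = (-65)² − 173·9 = 2668
m = 2668 > 0,  v_rel·d = -65 < 0  ⇒  outside

inside=no margin=2668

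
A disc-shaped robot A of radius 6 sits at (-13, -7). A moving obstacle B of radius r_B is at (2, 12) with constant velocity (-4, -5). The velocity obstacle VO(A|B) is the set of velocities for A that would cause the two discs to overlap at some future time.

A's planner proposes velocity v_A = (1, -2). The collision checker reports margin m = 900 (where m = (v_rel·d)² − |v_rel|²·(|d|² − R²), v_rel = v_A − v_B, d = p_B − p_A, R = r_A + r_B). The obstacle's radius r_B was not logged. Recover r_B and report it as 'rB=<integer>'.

m = 900
d = (15, 19);  v_rel = (5, 3),  |v_rel|² = 34
v_rel×d = (5)·(19) − (3)·(15) = 50
since m = R²·34 − 50²:  R² = (2500 + 900) / 34 = 100
R = √100 = 10  ⇒  r_B = 10 − 6 = 4

rB=4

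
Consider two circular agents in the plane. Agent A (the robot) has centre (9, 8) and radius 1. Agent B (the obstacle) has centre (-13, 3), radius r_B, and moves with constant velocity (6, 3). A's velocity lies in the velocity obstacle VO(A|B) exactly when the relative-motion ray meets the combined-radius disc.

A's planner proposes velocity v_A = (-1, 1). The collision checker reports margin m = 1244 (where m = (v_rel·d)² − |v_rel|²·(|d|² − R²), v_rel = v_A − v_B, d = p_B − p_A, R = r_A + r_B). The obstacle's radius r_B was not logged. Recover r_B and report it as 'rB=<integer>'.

m = 1244
d = (-22, -5);  v_rel = (-7, -2),  |v_rel|² = 53
v_rel×d = (-7)·(-5) − (-2)·(-22) = -9
since m = R²·53 − (-9)²:  R² = (81 + 1244) / 53 = 25
R = √25 = 5  ⇒  r_B = 5 − 1 = 4

rB=4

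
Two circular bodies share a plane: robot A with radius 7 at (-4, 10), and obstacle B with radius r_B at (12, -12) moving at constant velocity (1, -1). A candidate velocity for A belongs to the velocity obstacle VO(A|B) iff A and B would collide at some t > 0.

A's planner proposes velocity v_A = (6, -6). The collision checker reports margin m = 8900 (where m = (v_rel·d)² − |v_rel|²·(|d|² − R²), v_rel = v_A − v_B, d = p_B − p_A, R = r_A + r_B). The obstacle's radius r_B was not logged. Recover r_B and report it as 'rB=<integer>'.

m = 8900
d = (16, -22);  v_rel = (5, -5),  |v_rel|² = 50
v_rel×d = (5)·(-22) − (-5)·(16) = -30
since m = R²·50 − (-30)²:  R² = (900 + 8900) / 50 = 196
R = √196 = 14  ⇒  r_B = 14 − 7 = 7

rB=7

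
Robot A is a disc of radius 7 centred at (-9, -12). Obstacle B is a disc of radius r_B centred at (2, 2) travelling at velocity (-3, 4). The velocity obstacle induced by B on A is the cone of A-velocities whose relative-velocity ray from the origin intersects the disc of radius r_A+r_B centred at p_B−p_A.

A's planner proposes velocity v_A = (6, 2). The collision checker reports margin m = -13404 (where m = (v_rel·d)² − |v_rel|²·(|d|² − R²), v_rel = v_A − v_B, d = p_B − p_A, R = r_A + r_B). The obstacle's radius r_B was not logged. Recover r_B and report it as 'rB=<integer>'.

m = -13404
d = (11, 14);  v_rel = (9, -2),  |v_rel|² = 85
v_rel×d = (9)·(14) − (-2)·(11) = 148
since m = R²·85 − 148²:  R² = (21904 + -13404) / 85 = 100
R = √100 = 10  ⇒  r_B = 10 − 7 = 3

rB=3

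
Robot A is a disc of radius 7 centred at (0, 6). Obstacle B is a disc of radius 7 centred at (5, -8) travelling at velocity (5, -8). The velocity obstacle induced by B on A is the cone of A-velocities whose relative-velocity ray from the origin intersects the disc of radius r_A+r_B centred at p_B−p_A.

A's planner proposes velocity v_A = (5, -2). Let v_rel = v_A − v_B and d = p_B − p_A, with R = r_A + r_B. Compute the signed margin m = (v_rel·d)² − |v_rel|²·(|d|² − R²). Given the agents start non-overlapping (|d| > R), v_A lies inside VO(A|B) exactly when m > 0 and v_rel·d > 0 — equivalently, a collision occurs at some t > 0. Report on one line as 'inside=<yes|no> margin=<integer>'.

d = (5, -14),  |d|² = 221;  R = 7+7 = 14,  c = 221−14² = 25
v_rel = (0, 6),  |v_rel|² = 36;  v_rel·d = (0)·(5) + (6)·(-14) = -84
36·t² + 168·t + 25 = 0  ⇒  m = (-84)² − 36·25 = 6156
m = 6156 > 0,  v_rel·d = -84 < 0  ⇒  outside

inside=no margin=6156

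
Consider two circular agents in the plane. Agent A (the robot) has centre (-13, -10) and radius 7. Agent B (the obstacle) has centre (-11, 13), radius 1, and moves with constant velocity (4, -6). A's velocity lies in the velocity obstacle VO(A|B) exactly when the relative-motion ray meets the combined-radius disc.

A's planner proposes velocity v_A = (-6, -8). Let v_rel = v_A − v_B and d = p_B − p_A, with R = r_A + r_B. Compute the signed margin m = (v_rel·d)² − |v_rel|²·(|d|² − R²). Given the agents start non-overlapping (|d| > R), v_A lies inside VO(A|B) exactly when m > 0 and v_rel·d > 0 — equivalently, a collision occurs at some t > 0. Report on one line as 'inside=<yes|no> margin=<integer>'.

d = (2, 23),  |d|² = 533;  R = 7+1 = 8,  c = 533−8² = 469
v_rel = (-10, -2),  |v_rel|² = 104;  v_rel·d = (-10)·(2) + (-2)·(23) = -66
104·t² + 132·t + 469 = 0  ⇒  m = (-66)² − 104·469 = -44420
m = -44420 < 0,  v_rel·d = -66 < 0  ⇒  outside

inside=no margin=-44420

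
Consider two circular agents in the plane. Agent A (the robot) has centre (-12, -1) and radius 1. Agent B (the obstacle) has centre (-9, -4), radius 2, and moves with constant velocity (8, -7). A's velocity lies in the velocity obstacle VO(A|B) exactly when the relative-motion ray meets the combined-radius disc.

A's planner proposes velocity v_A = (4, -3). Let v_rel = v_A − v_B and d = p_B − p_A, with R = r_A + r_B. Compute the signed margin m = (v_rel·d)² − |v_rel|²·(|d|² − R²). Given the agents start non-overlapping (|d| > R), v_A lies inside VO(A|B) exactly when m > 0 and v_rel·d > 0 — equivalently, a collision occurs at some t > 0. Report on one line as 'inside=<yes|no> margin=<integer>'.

d = (3, -3),  |d|² = 18;  R = 1+2 = 3,  c = 18−3² = 9
v_rel = (-4, 4),  |v_rel|² = 32;  v_rel·d = (-4)·(3) + (4)·(-3) = -24
32·t² + 48·t + 9 = 0  ⇒  m = (-24)² − 32·9 = 288
m = 288 > 0,  v_rel·d = -24 < 0  ⇒  outside

inside=no margin=288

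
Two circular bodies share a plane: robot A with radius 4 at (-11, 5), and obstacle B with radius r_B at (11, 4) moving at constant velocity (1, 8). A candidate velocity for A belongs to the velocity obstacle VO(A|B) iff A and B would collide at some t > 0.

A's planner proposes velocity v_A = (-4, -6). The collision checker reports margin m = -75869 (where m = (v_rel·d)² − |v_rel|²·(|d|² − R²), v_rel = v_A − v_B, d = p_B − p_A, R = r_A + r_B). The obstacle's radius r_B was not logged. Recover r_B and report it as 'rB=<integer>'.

m = -75869
d = (22, -1);  v_rel = (-5, -14),  |v_rel|² = 221
v_rel×d = (-5)·(-1) − (-14)·(22) = 313
since m = R²·221 − 313²:  R² = (97969 + -75869) / 221 = 100
R = √100 = 10  ⇒  r_B = 10 − 4 = 6

rB=6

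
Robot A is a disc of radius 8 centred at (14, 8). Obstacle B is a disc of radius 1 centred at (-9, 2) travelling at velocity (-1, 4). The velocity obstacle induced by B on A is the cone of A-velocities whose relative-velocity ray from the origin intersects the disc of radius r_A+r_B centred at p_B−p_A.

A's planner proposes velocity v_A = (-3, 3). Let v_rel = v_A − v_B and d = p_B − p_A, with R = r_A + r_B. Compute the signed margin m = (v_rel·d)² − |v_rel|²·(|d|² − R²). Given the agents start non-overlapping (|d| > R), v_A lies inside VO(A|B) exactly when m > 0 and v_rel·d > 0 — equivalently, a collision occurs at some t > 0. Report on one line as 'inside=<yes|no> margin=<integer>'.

d = (-23, -6),  |d|² = 565;  R = 8+1 = 9,  c = 565−9² = 484
v_rel = (-2, -1),  |v_rel|² = 5;  v_rel·d = (-2)·(-23) + (-1)·(-6) = 52
5·t² − 104·t + 484 = 0  ⇒  m = 52² − 5·484 = 284
m = 284 > 0,  v_rel·d = 52 > 0  ⇒  inside

inside=yes margin=284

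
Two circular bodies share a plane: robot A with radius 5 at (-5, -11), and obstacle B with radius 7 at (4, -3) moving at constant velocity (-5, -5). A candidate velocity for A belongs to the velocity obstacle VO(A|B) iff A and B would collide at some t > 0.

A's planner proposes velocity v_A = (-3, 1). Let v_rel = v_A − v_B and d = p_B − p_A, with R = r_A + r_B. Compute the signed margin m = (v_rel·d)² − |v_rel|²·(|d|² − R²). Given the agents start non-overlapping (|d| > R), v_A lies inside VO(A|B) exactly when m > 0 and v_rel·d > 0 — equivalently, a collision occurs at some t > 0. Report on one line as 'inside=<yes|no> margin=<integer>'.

d = (9, 8),  |d|² = 145;  R = 5+7 = 12,  c = 145−12² = 1
v_rel = (2, 6),  |v_rel|² = 40;  v_rel·d = (2)·(9) + (6)·(8) = 66
40·t² − 132·t + 1 = 0  ⇒  m = 66² − 40·1 = 4316
m = 4316 > 0,  v_rel·d = 66 > 0  ⇒  inside

inside=yes margin=4316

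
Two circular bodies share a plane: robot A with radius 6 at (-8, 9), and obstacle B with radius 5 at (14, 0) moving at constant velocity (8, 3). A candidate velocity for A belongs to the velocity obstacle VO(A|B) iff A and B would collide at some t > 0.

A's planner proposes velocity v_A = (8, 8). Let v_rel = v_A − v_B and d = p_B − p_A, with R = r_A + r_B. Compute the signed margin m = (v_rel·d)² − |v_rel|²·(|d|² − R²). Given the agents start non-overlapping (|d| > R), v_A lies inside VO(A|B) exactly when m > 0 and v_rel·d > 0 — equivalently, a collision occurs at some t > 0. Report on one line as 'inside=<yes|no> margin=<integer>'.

d = (22, -9),  |d|² = 565;  R = 6+5 = 11,  c = 565−11² = 444
v_rel = (0, 5),  |v_rel|² = 25;  v_rel·d = (0)·(22) + (5)·(-9) = -45
25·t² + 90·t + 444 = 0  ⇒  m = (-45)² − 25·444 = -9075
m = -9075 < 0,  v_rel·d = -45 < 0  ⇒  outside

inside=no margin=-9075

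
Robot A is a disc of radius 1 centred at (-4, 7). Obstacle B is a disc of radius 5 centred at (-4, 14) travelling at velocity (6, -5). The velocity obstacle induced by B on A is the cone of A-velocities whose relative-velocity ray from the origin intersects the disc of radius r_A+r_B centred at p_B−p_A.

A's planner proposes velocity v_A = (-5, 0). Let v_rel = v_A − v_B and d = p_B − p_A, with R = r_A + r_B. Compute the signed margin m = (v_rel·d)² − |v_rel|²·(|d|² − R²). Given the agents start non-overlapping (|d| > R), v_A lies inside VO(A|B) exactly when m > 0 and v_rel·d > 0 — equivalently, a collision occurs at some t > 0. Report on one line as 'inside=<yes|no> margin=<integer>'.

d = (0, 7),  |d|² = 49;  R = 1+5 = 6,  c = 49−6² = 13
v_rel = (-11, 5),  |v_rel|² = 146;  v_rel·d = (-11)·(0) + (5)·(7) = 35
146·t² − 70·t + 13 = 0  ⇒  m = 35² − 146·13 = -673
m = -673 < 0,  v_rel·d = 35 > 0  ⇒  outside

inside=no margin=-673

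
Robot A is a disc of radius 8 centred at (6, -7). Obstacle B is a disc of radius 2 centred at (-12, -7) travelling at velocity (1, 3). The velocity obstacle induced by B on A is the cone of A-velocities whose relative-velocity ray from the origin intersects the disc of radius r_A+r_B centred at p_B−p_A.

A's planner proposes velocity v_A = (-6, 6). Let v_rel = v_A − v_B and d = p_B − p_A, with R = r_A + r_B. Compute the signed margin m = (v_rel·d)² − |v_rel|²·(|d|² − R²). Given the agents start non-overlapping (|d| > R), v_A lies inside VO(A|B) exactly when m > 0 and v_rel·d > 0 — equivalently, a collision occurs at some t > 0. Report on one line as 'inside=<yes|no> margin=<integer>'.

d = (-18, 0),  |d|² = 324;  R = 8+2 = 10,  c = 324−10² = 224
v_rel = (-7, 3),  |v_rel|² = 58;  v_rel·d = (-7)·(-18) + (3)·(0) = 126
58·t² − 252·t + 224 = 0  ⇒  m = 126² − 58·224 = 2884
m = 2884 > 0,  v_rel·d = 126 > 0  ⇒  inside

inside=yes margin=2884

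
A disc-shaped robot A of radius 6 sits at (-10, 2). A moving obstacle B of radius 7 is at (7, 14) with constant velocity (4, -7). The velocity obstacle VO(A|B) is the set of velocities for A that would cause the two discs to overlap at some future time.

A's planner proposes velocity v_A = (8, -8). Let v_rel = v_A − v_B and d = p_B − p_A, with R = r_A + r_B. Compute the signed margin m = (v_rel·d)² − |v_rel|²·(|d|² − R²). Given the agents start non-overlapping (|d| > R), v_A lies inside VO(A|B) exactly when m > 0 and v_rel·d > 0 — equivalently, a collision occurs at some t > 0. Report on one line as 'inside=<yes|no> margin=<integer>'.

d = (17, 12),  |d|² = 433;  R = 6+7 = 13,  c = 433−13² = 264
v_rel = (4, -1),  |v_rel|² = 17;  v_rel·d = (4)·(17) + (-1)·(12) = 56
17·t² − 112·t + 264 = 0  ⇒  m = 56² − 17·264 = -1352
m = -1352 < 0,  v_rel·d = 56 > 0  ⇒  outside

inside=no margin=-1352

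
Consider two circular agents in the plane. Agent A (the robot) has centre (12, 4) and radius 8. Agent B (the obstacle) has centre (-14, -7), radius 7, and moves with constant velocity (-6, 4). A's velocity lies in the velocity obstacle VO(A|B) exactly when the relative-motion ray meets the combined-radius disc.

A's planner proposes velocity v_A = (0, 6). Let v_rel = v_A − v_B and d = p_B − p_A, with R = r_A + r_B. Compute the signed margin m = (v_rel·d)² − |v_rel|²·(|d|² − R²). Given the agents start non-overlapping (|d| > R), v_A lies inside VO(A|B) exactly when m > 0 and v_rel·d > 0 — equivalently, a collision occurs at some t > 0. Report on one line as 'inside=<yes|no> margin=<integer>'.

d = (-26, -11),  |d|² = 797;  R = 8+7 = 15,  c = 797−15² = 572
v_rel = (6, 2),  |v_rel|² = 40;  v_rel·d = (6)·(-26) + (2)·(-11) = -178
40·t² + 356·t + 572 = 0  ⇒  m = (-178)² − 40·572 = 8804
m = 8804 > 0,  v_rel·d = -178 < 0  ⇒  outside

inside=no margin=8804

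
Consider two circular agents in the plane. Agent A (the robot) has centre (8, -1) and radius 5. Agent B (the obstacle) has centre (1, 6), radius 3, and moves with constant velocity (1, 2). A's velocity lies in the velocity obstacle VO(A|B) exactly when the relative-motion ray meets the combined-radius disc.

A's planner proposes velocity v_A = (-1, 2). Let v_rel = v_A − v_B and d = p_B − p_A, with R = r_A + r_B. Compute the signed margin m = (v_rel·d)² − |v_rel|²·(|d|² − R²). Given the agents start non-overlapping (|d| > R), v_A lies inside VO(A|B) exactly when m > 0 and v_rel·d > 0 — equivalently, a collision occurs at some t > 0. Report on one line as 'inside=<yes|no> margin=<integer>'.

d = (-7, 7),  |d|² = 98;  R = 5+3 = 8,  c = 98−8² = 34
v_rel = (-2, 0),  |v_rel|² = 4;  v_rel·d = (-2)·(-7) + (0)·(7) = 14
4·t² − 28·t + 34 = 0  ⇒  m = 14² − 4·34 = 60
m = 60 > 0,  v_rel·d = 14 > 0  ⇒  inside

inside=yes margin=60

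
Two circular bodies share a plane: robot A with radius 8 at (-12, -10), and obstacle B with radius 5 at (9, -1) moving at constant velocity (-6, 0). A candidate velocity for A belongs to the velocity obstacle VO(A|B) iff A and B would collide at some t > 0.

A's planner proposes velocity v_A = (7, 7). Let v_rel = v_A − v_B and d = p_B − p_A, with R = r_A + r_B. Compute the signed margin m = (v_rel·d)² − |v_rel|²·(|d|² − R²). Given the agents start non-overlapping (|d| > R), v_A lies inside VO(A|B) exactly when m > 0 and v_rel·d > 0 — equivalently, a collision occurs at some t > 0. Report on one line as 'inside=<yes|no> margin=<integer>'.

d = (21, 9),  |d|² = 522;  R = 8+5 = 13,  c = 522−13² = 353
v_rel = (13, 7),  |v_rel|² = 218;  v_rel·d = (13)·(21) + (7)·(9) = 336
218·t² − 672·t + 353 = 0  ⇒  m = 336² − 218·353 = 35942
m = 35942 > 0,  v_rel·d = 336 > 0  ⇒  inside

inside=yes margin=35942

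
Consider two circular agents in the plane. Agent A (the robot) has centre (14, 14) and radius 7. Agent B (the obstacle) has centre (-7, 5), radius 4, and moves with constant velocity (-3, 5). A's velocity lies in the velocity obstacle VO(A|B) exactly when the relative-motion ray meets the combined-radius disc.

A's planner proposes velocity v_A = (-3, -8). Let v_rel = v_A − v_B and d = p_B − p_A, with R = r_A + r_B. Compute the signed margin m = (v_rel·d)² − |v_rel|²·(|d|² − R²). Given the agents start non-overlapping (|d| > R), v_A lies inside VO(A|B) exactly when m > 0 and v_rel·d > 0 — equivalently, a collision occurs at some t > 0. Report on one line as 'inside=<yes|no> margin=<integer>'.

d = (-21, -9),  |d|² = 522;  R = 7+4 = 11,  c = 522−11² = 401
v_rel = (0, -13),  |v_rel|² = 169;  v_rel·d = (0)·(-21) + (-13)·(-9) = 117
169·t² − 234·t + 401 = 0  ⇒  m = 117² − 169·401 = -54080
m = -54080 < 0,  v_rel·d = 117 > 0  ⇒  outside

inside=no margin=-54080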